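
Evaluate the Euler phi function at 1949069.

1902096

Factor: 1949069 = 103 · 127 · 149.
φ(1949069) = (103−1) · (127−1) · (149−1) = 102 · 126 · 148 = 1902096.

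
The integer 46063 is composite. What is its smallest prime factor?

46063 is odd.
Digit sum 19, not divisible by 3.
Ends in 3: not divisible by 5.
7: 46063 = 7·6580 + 3
11: 46063 = 11·4187 + 6
13: 46063 = 13·3543 + 4
17: 46063 = 17·2709 + 10
19: 46063 = 19·2424 + 7
23: 46063 = 23·2002 + 17
29: 46063 = 29·1588 + 11
31: 46063 = 31·1485 + 28
37: 46063 = 37·1244 + 35
41: 46063 = 41·1123 + 20
43: 46063 = 43·1071 + 10
47: 46063 = 47·980 + 3
53: 46063 = 53·869 + 6
59: 46063 = 59·780 + 43
61: 46063 = 61·755 + 8
67: 46063 = 67·687 + 34
71: 46063 = 71·648 + 55
73: 46063 = 73·631

73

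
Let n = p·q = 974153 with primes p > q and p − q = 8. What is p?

Since p = q + 8, we have 974153 = q(q + 8), so q² + 8q − 974153 = 0.
Discriminant: 8² + 4·974153 = 64 + 3896612 = 3896676; √3896676 = 1974.
q = (−8 + 1974)/2 = 983, and p = q + 8 = 991.
Check: 983 · 991 = 974153.

991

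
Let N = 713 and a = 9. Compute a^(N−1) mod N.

9^1 ≡ 9 (mod 713)
9^2 ≡ 9^2 = 81 ≡ 81 (mod 713)
9^4 ≡ 81^2 = 6561 ≡ 144 (mod 713)
9^8 ≡ 144^2 = 20736 ≡ 59 (mod 713)
9^16 ≡ 59^2 = 3481 ≡ 629 (mod 713)
9^32 ≡ 629^2 = 395641 ≡ 639 (mod 713)
9^64 ≡ 639^2 = 408321 ≡ 485 (mod 713)
9^128 ≡ 485^2 = 235225 ≡ 648 (mod 713)
9^256 ≡ 648^2 = 419904 ≡ 660 (mod 713)
9^512 ≡ 660^2 = 435600 ≡ 670 (mod 713)
712 = 512 + 128 + 64 + 8 in binary powers of 2.
So 9^712 ≡ 670 · 648 · 485 · 59 ≡ 289 (mod 713).
Since 289 ≠ 1, base 9 is a Fermat witness: 713 is composite.

289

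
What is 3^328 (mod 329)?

3^1 ≡ 3 (mod 329)
3^2 ≡ 3^2 = 9 ≡ 9 (mod 329)
3^4 ≡ 9^2 = 81 ≡ 81 (mod 329)
3^8 ≡ 81^2 = 6561 ≡ 310 (mod 329)
3^16 ≡ 310^2 = 96100 ≡ 32 (mod 329)
3^32 ≡ 32^2 = 1024 ≡ 37 (mod 329)
3^64 ≡ 37^2 = 1369 ≡ 53 (mod 329)
3^128 ≡ 53^2 = 2809 ≡ 177 (mod 329)
3^256 ≡ 177^2 = 31329 ≡ 74 (mod 329)
328 = 256 + 64 + 8 in binary powers of 2.
So 3^328 ≡ 74 · 53 · 310 ≡ 165 (mod 329).
Since 165 ≠ 1, base 3 is a Fermat witness: 329 is composite.

165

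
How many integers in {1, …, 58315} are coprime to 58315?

45792

Factor: 58315 = 5 · 107 · 109.
φ(58315) = (5−1) · (107−1) · (109−1) = 4 · 106 · 108 = 45792.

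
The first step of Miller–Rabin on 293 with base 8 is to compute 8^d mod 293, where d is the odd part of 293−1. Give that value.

293 − 1 = 292 = 2^2 · 73, so d = 73.
8^1 ≡ 8 (mod 293)
8^2 ≡ 8^2 = 64 ≡ 64 (mod 293)
8^4 ≡ 64^2 = 4096 ≡ 287 (mod 293)
8^8 ≡ 287^2 = 82369 ≡ 36 (mod 293)
8^16 ≡ 36^2 = 1296 ≡ 124 (mod 293)
8^32 ≡ 124^2 = 15376 ≡ 140 (mod 293)
8^64 ≡ 140^2 = 19600 ≡ 262 (mod 293)
73 = 64 + 8 + 1 in binary powers of 2.
So 8^73 ≡ 262 · 36 · 8 ≡ 155 (mod 293).
Squaring chain: 155 → 292; reaches −1, so base 8 does not prove 293 composite.

155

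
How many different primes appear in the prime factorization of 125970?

6

125970 = 2 · 62985
62985 = 3 · 20995
20995 = 5 · 4199
4199 = 13 · 323
323 = 17 · 19
125970 = 2 · 3 · 5 · 13 · 17 · 19, which has 6 distinct prime factors.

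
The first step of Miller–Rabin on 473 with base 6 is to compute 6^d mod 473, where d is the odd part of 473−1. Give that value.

79

473 − 1 = 472 = 2^3 · 59, so d = 59.
6^1 ≡ 6 (mod 473)
6^2 ≡ 6^2 = 36 ≡ 36 (mod 473)
6^4 ≡ 36^2 = 1296 ≡ 350 (mod 473)
6^8 ≡ 350^2 = 122500 ≡ 466 (mod 473)
6^16 ≡ 466^2 = 217156 ≡ 49 (mod 473)
6^32 ≡ 49^2 = 2401 ≡ 36 (mod 473)
59 = 32 + 16 + 8 + 2 + 1 in binary powers of 2.
So 6^59 ≡ 36 · 49 · 466 · 36 · 6 ≡ 79 (mod 473).
Squaring chain: 79 → 92 → 423; never reaches −1, so base 6 is a Miller–Rabin witness that 473 is composite.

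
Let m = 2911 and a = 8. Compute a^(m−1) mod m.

2664

8^1 ≡ 8 (mod 2911)
8^2 ≡ 8^2 = 64 ≡ 64 (mod 2911)
8^4 ≡ 64^2 = 4096 ≡ 1185 (mod 2911)
8^8 ≡ 1185^2 = 1404225 ≡ 1123 (mod 2911)
8^16 ≡ 1123^2 = 1261129 ≡ 666 (mod 2911)
8^32 ≡ 666^2 = 443556 ≡ 1084 (mod 2911)
8^64 ≡ 1084^2 = 1175056 ≡ 1923 (mod 2911)
8^128 ≡ 1923^2 = 3697929 ≡ 959 (mod 2911)
8^256 ≡ 959^2 = 919681 ≡ 2716 (mod 2911)
8^512 ≡ 2716^2 = 7376656 ≡ 182 (mod 2911)
8^1024 ≡ 182^2 = 33124 ≡ 1103 (mod 2911)
8^2048 ≡ 1103^2 = 1216609 ≡ 2722 (mod 2911)
2910 = 2048 + 512 + 256 + 64 + 16 + 8 + 4 + 2 in binary powers of 2.
So 8^2910 ≡ 2722 · 182 · 2716 · 1923 · 666 · 1123 · 1185 · 64 ≡ 2664 (mod 2911).
Since 2664 ≠ 1, base 8 is a Fermat witness: 2911 is composite.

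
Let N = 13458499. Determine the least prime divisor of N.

73

13458499 is odd.
Digit sum 43, not divisible by 3.
Ends in 9: not divisible by 5.
7: 13458499 = 7·1922642 + 5
11: 13458499 = 11·1223499 + 10
13: 13458499 = 13·1035269 + 2
17: 13458499 = 17·791676 + 7
19: 13458499 = 19·708342 + 1
23: 13458499 = 23·585152 + 3
29: 13458499 = 29·464086 + 5
31: 13458499 = 31·434145 + 4
37: 13458499 = 37·363743 + 8
41: 13458499 = 41·328256 + 3
43: 13458499 = 43·312988 + 15
47: 13458499 = 47·286351 + 2
53: 13458499 = 53·253933 + 50
59: 13458499 = 59·228110 + 9
61: 13458499 = 61·220631 + 8
67: 13458499 = 67·200873 + 8
71: 13458499 = 71·189556 + 23
73: 13458499 = 73·184363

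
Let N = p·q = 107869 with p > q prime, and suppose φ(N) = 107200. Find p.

401

φ(n) = (p−1)(q−1) = n − (p+q) + 1, so p + q = 107869 − 107200 + 1 = 670.
p and q are the roots of t² − 670t + 107869 = 0.
Discriminant: 670² − 4·107869 = 448900 − 431476 = 17424; √17424 = 132.
q = (670 − 132)/2 = 269, p = (670 + 132)/2 = 401.
Check: 269 · 401 = 107869.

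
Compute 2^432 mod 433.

2^1 ≡ 2 (mod 433)
2^2 ≡ 2^2 = 4 ≡ 4 (mod 433)
2^4 ≡ 4^2 = 16 ≡ 16 (mod 433)
2^8 ≡ 16^2 = 256 ≡ 256 (mod 433)
2^16 ≡ 256^2 = 65536 ≡ 153 (mod 433)
2^32 ≡ 153^2 = 23409 ≡ 27 (mod 433)
2^64 ≡ 27^2 = 729 ≡ 296 (mod 433)
2^128 ≡ 296^2 = 87616 ≡ 150 (mod 433)
2^256 ≡ 150^2 = 22500 ≡ 417 (mod 433)
432 = 256 + 128 + 32 + 16 in binary powers of 2.
So 2^432 ≡ 417 · 150 · 27 · 153 ≡ 1 (mod 433).
Since the result is 1, base 2 gives no evidence that 433 is composite.

1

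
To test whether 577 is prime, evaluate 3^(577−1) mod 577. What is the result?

3^1 ≡ 3 (mod 577)
3^2 ≡ 3^2 = 9 ≡ 9 (mod 577)
3^4 ≡ 9^2 = 81 ≡ 81 (mod 577)
3^8 ≡ 81^2 = 6561 ≡ 214 (mod 577)
3^16 ≡ 214^2 = 45796 ≡ 213 (mod 577)
3^32 ≡ 213^2 = 45369 ≡ 363 (mod 577)
3^64 ≡ 363^2 = 131769 ≡ 213 (mod 577)
3^128 ≡ 213^2 = 45369 ≡ 363 (mod 577)
3^256 ≡ 363^2 = 131769 ≡ 213 (mod 577)
3^512 ≡ 213^2 = 45369 ≡ 363 (mod 577)
576 = 512 + 64 in binary powers of 2.
So 3^576 ≡ 363 · 213 ≡ 1 (mod 577).
Since the result is 1, base 3 gives no evidence that 577 is composite.

1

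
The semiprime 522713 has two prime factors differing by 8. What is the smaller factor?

719

Since p = q + 8, we have 522713 = q(q + 8), so q² + 8q − 522713 = 0.
Discriminant: 8² + 4·522713 = 64 + 2090852 = 2090916; √2090916 = 1446.
q = (−8 + 1446)/2 = 719, and p = q + 8 = 727.
Check: 719 · 727 = 522713.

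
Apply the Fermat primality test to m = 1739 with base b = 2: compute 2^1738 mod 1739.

2^1 ≡ 2 (mod 1739)
2^2 ≡ 2^2 = 4 ≡ 4 (mod 1739)
2^4 ≡ 4^2 = 16 ≡ 16 (mod 1739)
2^8 ≡ 16^2 = 256 ≡ 256 (mod 1739)
2^16 ≡ 256^2 = 65536 ≡ 1193 (mod 1739)
2^32 ≡ 1193^2 = 1423249 ≡ 747 (mod 1739)
2^64 ≡ 747^2 = 558009 ≡ 1529 (mod 1739)
2^128 ≡ 1529^2 = 2337841 ≡ 625 (mod 1739)
2^256 ≡ 625^2 = 390625 ≡ 1089 (mod 1739)
2^512 ≡ 1089^2 = 1185921 ≡ 1662 (mod 1739)
2^1024 ≡ 1662^2 = 2762244 ≡ 712 (mod 1739)
1738 = 1024 + 512 + 128 + 64 + 8 + 2 in binary powers of 2.
So 2^1738 ≡ 712 · 1662 · 625 · 1529 · 256 · 4 ≡ 1283 (mod 1739).
Since 1283 ≠ 1, base 2 is a Fermat witness: 1739 is composite.

1283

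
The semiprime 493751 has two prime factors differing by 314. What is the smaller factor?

Since p = q + 314, we have 493751 = q(q + 314), so q² + 314q − 493751 = 0.
Discriminant: 314² + 4·493751 = 98596 + 1975004 = 2073600; √2073600 = 1440.
q = (−314 + 1440)/2 = 563, and p = q + 314 = 877.
Check: 563 · 877 = 493751.

563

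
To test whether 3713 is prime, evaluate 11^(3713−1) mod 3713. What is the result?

11^1 ≡ 11 (mod 3713)
11^2 ≡ 11^2 = 121 ≡ 121 (mod 3713)
11^4 ≡ 121^2 = 14641 ≡ 3502 (mod 3713)
11^8 ≡ 3502^2 = 12264004 ≡ 3678 (mod 3713)
11^16 ≡ 3678^2 = 13527684 ≡ 1225 (mod 3713)
11^32 ≡ 1225^2 = 1500625 ≡ 573 (mod 3713)
11^64 ≡ 573^2 = 328329 ≡ 1585 (mod 3713)
11^128 ≡ 1585^2 = 2512225 ≡ 2237 (mod 3713)
11^256 ≡ 2237^2 = 5004169 ≡ 2758 (mod 3713)
11^512 ≡ 2758^2 = 7606564 ≡ 2340 (mod 3713)
11^1024 ≡ 2340^2 = 5475600 ≡ 2638 (mod 3713)
11^2048 ≡ 2638^2 = 6959044 ≡ 882 (mod 3713)
3712 = 2048 + 1024 + 512 + 128 in binary powers of 2.
So 11^3712 ≡ 882 · 2638 · 2340 · 2237 ≡ 2453 (mod 3713).
Since 2453 ≠ 1, base 11 is a Fermat witness: 3713 is composite.

2453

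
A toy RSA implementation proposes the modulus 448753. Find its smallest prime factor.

23

448753 is odd.
Digit sum 31, not divisible by 3.
Ends in 3: not divisible by 5.
7: 448753 = 7·64107 + 4
11: 448753 = 11·40795 + 8
13: 448753 = 13·34519 + 6
17: 448753 = 17·26397 + 4
19: 448753 = 19·23618 + 11
23: 448753 = 23·19511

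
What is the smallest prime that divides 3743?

19

3743 is odd.
Digit sum 17, not divisible by 3.
Ends in 3: not divisible by 5.
7: 3743 = 7·534 + 5
11: 3743 = 11·340 + 3
13: 3743 = 13·287 + 12
17: 3743 = 17·220 + 3
19: 3743 = 19·197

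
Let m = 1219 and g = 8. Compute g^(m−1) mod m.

8^1 ≡ 8 (mod 1219)
8^2 ≡ 8^2 = 64 ≡ 64 (mod 1219)
8^4 ≡ 64^2 = 4096 ≡ 439 (mod 1219)
8^8 ≡ 439^2 = 192721 ≡ 119 (mod 1219)
8^16 ≡ 119^2 = 14161 ≡ 752 (mod 1219)
8^32 ≡ 752^2 = 565504 ≡ 1107 (mod 1219)
8^64 ≡ 1107^2 = 1225449 ≡ 354 (mod 1219)
8^128 ≡ 354^2 = 125316 ≡ 978 (mod 1219)
8^256 ≡ 978^2 = 956484 ≡ 788 (mod 1219)
8^512 ≡ 788^2 = 620944 ≡ 473 (mod 1219)
8^1024 ≡ 473^2 = 223729 ≡ 652 (mod 1219)
1218 = 1024 + 128 + 64 + 2 in binary powers of 2.
So 8^1218 ≡ 652 · 978 · 354 · 64 ≡ 855 (mod 1219).
Since 855 ≠ 1, base 8 is a Fermat witness: 1219 is composite.

855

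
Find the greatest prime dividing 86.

86 = 2 · 43
43 is prime.
So 86 = 2 · 43; the largest prime factor is 43.

43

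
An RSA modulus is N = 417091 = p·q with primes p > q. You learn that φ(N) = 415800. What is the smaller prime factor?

φ(n) = (p−1)(q−1) = n − (p+q) + 1, so p + q = 417091 − 415800 + 1 = 1292.
p and q are the roots of t² − 1292t + 417091 = 0.
Discriminant: 1292² − 4·417091 = 1669264 − 1668364 = 900; √900 = 30.
q = (1292 − 30)/2 = 631, p = (1292 + 30)/2 = 661.
Check: 631 · 661 = 417091.

631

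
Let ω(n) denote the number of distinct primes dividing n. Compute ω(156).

156 = 2^2 · 39
39 = 3 · 13
156 = 2^2 · 3 · 13, which has 3 distinct prime factors.

3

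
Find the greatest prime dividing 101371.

101371 = 17 · 5963
5963 = 67 · 89
89 is prime.
So 101371 = 17 · 67 · 89; the largest prime factor is 89.

89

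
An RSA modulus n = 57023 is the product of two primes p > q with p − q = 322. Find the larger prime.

449

Since p = q + 322, we have 57023 = q(q + 322), so q² + 322q − 57023 = 0.
Discriminant: 322² + 4·57023 = 103684 + 228092 = 331776; √331776 = 576.
q = (−322 + 576)/2 = 127, and p = q + 322 = 449.
Check: 127 · 449 = 57023.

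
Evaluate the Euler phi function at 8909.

8700

Factor: 8909 = 59 · 151.
φ(8909) = (59−1) · (151−1) = 58 · 150 = 8700.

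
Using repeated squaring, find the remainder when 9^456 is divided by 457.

9^1 ≡ 9 (mod 457)
9^2 ≡ 9^2 = 81 ≡ 81 (mod 457)
9^4 ≡ 81^2 = 6561 ≡ 163 (mod 457)
9^8 ≡ 163^2 = 26569 ≡ 63 (mod 457)
9^16 ≡ 63^2 = 3969 ≡ 313 (mod 457)
9^32 ≡ 313^2 = 97969 ≡ 171 (mod 457)
9^64 ≡ 171^2 = 29241 ≡ 450 (mod 457)
9^128 ≡ 450^2 = 202500 ≡ 49 (mod 457)
9^256 ≡ 49^2 = 2401 ≡ 116 (mod 457)
456 = 256 + 128 + 64 + 8 in binary powers of 2.
So 9^456 ≡ 116 · 49 · 450 · 63 ≡ 1 (mod 457).
Since the result is 1, base 9 gives no evidence that 457 is composite.

1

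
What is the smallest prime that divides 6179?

6179 is odd.
Digit sum 23, not divisible by 3.
Ends in 9: not divisible by 5.
7: 6179 = 7·882 + 5
11: 6179 = 11·561 + 8
13: 6179 = 13·475 + 4
17: 6179 = 17·363 + 8
19: 6179 = 19·325 + 4
23: 6179 = 23·268 + 15
29: 6179 = 29·213 + 2
31: 6179 = 31·199 + 10
37: 6179 = 37·167

37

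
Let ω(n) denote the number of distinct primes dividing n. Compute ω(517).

517 = 11 · 47
517 = 11 · 47, which has 2 distinct prime factors.

2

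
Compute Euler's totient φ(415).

328

Factor: 415 = 5 · 83.
φ(415) = (5−1) · (83−1) = 4 · 82 = 328.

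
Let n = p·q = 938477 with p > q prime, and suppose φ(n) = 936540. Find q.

φ(n) = (p−1)(q−1) = n − (p+q) + 1, so p + q = 938477 − 936540 + 1 = 1938.
p and q are the roots of t² − 1938t + 938477 = 0.
Discriminant: 1938² − 4·938477 = 3755844 − 3753908 = 1936; √1936 = 44.
q = (1938 − 44)/2 = 947, p = (1938 + 44)/2 = 991.
Check: 947 · 991 = 938477.

947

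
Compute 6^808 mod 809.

6^1 ≡ 6 (mod 809)
6^2 ≡ 6^2 = 36 ≡ 36 (mod 809)
6^4 ≡ 36^2 = 1296 ≡ 487 (mod 809)
6^8 ≡ 487^2 = 237169 ≡ 132 (mod 809)
6^16 ≡ 132^2 = 17424 ≡ 435 (mod 809)
6^32 ≡ 435^2 = 189225 ≡ 728 (mod 809)
6^64 ≡ 728^2 = 529984 ≡ 89 (mod 809)
6^128 ≡ 89^2 = 7921 ≡ 640 (mod 809)
6^256 ≡ 640^2 = 409600 ≡ 246 (mod 809)
6^512 ≡ 246^2 = 60516 ≡ 650 (mod 809)
808 = 512 + 256 + 32 + 8 in binary powers of 2.
So 6^808 ≡ 650 · 246 · 728 · 132 ≡ 1 (mod 809).
Since the result is 1, base 6 gives no evidence that 809 is composite.

1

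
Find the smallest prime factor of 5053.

31

5053 is odd.
Digit sum 13, not divisible by 3.
Ends in 3: not divisible by 5.
7: 5053 = 7·721 + 6
11: 5053 = 11·459 + 4
13: 5053 = 13·388 + 9
17: 5053 = 17·297 + 4
19: 5053 = 19·265 + 18
23: 5053 = 23·219 + 16
29: 5053 = 29·174 + 7
31: 5053 = 31·163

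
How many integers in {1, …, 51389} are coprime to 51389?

45936

Factor: 51389 = 13 · 59 · 67.
φ(51389) = (13−1) · (59−1) · (67−1) = 12 · 58 · 66 = 45936.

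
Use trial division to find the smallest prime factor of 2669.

2669 is odd.
Digit sum 23, not divisible by 3.
Ends in 9: not divisible by 5.
7: 2669 = 7·381 + 2
11: 2669 = 11·242 + 7
13: 2669 = 13·205 + 4
17: 2669 = 17·157

17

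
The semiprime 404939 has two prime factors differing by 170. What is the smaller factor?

557

Since p = q + 170, we have 404939 = q(q + 170), so q² + 170q − 404939 = 0.
Discriminant: 170² + 4·404939 = 28900 + 1619756 = 1648656; √1648656 = 1284.
q = (−170 + 1284)/2 = 557, and p = q + 170 = 727.
Check: 557 · 727 = 404939.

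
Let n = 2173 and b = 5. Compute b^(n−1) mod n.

1369

5^1 ≡ 5 (mod 2173)
5^2 ≡ 5^2 = 25 ≡ 25 (mod 2173)
5^4 ≡ 25^2 = 625 ≡ 625 (mod 2173)
5^8 ≡ 625^2 = 390625 ≡ 1658 (mod 2173)
5^16 ≡ 1658^2 = 2748964 ≡ 119 (mod 2173)
5^32 ≡ 119^2 = 14161 ≡ 1123 (mod 2173)
5^64 ≡ 1123^2 = 1261129 ≡ 789 (mod 2173)
5^128 ≡ 789^2 = 622521 ≡ 1043 (mod 2173)
5^256 ≡ 1043^2 = 1087849 ≡ 1349 (mod 2173)
5^512 ≡ 1349^2 = 1819801 ≡ 1000 (mod 2173)
5^1024 ≡ 1000^2 = 1000000 ≡ 420 (mod 2173)
5^2048 ≡ 420^2 = 176400 ≡ 387 (mod 2173)
2172 = 2048 + 64 + 32 + 16 + 8 + 4 in binary powers of 2.
So 5^2172 ≡ 387 · 789 · 1123 · 119 · 1658 · 625 ≡ 1369 (mod 2173).
Since 1369 ≠ 1, base 5 is a Fermat witness: 2173 is composite.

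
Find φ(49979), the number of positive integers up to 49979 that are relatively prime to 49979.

Factor: 49979 = 23 · 41 · 53.
φ(49979) = (23−1) · (41−1) · (53−1) = 22 · 40 · 52 = 45760.

45760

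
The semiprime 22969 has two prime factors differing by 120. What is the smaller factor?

103

Since p = q + 120, we have 22969 = q(q + 120), so q² + 120q − 22969 = 0.
Discriminant: 120² + 4·22969 = 14400 + 91876 = 106276; √106276 = 326.
q = (−120 + 326)/2 = 103, and p = q + 120 = 223.
Check: 103 · 223 = 22969.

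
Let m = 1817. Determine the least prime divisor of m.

1817 is odd.
Digit sum 17, not divisible by 3.
Ends in 7: not divisible by 5.
7: 1817 = 7·259 + 4
11: 1817 = 11·165 + 2
13: 1817 = 13·139 + 10
17: 1817 = 17·106 + 15
19: 1817 = 19·95 + 12
23: 1817 = 23·79

23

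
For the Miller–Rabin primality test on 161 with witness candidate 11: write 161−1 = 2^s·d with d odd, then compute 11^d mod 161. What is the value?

51

161 − 1 = 160 = 2^5 · 5, so d = 5.
11^1 ≡ 11 (mod 161)
11^2 ≡ 11^2 = 121 ≡ 121 (mod 161)
11^4 ≡ 121^2 = 14641 ≡ 151 (mod 161)
5 = 4 + 1 in binary powers of 2.
So 11^5 ≡ 151 · 11 ≡ 51 (mod 161).
Squaring chain: 51 → 25 → 142 → 39 → 72; never reaches −1, so base 11 is a Miller–Rabin witness that 161 is composite.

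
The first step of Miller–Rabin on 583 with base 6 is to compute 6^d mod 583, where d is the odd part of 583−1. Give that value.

583 − 1 = 582 = 2^1 · 291, so d = 291.
6^1 ≡ 6 (mod 583)
6^2 ≡ 6^2 = 36 ≡ 36 (mod 583)
6^4 ≡ 36^2 = 1296 ≡ 130 (mod 583)
6^8 ≡ 130^2 = 16900 ≡ 576 (mod 583)
6^16 ≡ 576^2 = 331776 ≡ 49 (mod 583)
6^32 ≡ 49^2 = 2401 ≡ 69 (mod 583)
6^64 ≡ 69^2 = 4761 ≡ 97 (mod 583)
6^128 ≡ 97^2 = 9409 ≡ 81 (mod 583)
6^256 ≡ 81^2 = 6561 ≡ 148 (mod 583)
291 = 256 + 32 + 2 + 1 in binary powers of 2.
So 6^291 ≡ 148 · 69 · 36 · 6 ≡ 303 (mod 583).
Squaring chain: 303; never reaches −1, so base 6 is a Miller–Rabin witness that 583 is composite.

303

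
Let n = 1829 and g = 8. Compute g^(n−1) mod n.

8^1 ≡ 8 (mod 1829)
8^2 ≡ 8^2 = 64 ≡ 64 (mod 1829)
8^4 ≡ 64^2 = 4096 ≡ 438 (mod 1829)
8^8 ≡ 438^2 = 191844 ≡ 1628 (mod 1829)
8^16 ≡ 1628^2 = 2650384 ≡ 163 (mod 1829)
8^32 ≡ 163^2 = 26569 ≡ 963 (mod 1829)
8^64 ≡ 963^2 = 927369 ≡ 66 (mod 1829)
8^128 ≡ 66^2 = 4356 ≡ 698 (mod 1829)
8^256 ≡ 698^2 = 487204 ≡ 690 (mod 1829)
8^512 ≡ 690^2 = 476100 ≡ 560 (mod 1829)
8^1024 ≡ 560^2 = 313600 ≡ 841 (mod 1829)
1828 = 1024 + 512 + 256 + 32 + 4 in binary powers of 2.
So 8^1828 ≡ 841 · 560 · 690 · 963 · 438 ≡ 1349 (mod 1829).
Since 1349 ≠ 1, base 8 is a Fermat witness: 1829 is composite.

1349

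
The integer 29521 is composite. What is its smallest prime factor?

29521 is odd.
Digit sum 19, not divisible by 3.
Ends in 1: not divisible by 5.
7: 29521 = 7·4217 + 2
11: 29521 = 11·2683 + 8
13: 29521 = 13·2270 + 11
17: 29521 = 17·1736 + 9
19: 29521 = 19·1553 + 14
23: 29521 = 23·1283 + 12
29: 29521 = 29·1017 + 28
31: 29521 = 31·952 + 9
37: 29521 = 37·797 + 32
41: 29521 = 41·720 + 1
43: 29521 = 43·686 + 23
47: 29521 = 47·628 + 5
53: 29521 = 53·557

53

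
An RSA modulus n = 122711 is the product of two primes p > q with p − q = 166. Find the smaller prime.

277

Since p = q + 166, we have 122711 = q(q + 166), so q² + 166q − 122711 = 0.
Discriminant: 166² + 4·122711 = 27556 + 490844 = 518400; √518400 = 720.
q = (−166 + 720)/2 = 277, and p = q + 166 = 443.
Check: 277 · 443 = 122711.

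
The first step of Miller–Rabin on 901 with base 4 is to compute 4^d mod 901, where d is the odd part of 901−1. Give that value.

327

901 − 1 = 900 = 2^2 · 225, so d = 225.
4^1 ≡ 4 (mod 901)
4^2 ≡ 4^2 = 16 ≡ 16 (mod 901)
4^4 ≡ 16^2 = 256 ≡ 256 (mod 901)
4^8 ≡ 256^2 = 65536 ≡ 664 (mod 901)
4^16 ≡ 664^2 = 440896 ≡ 307 (mod 901)
4^32 ≡ 307^2 = 94249 ≡ 545 (mod 901)
4^64 ≡ 545^2 = 297025 ≡ 596 (mod 901)
4^128 ≡ 596^2 = 355216 ≡ 222 (mod 901)
225 = 128 + 64 + 32 + 1 in binary powers of 2.
So 4^225 ≡ 222 · 596 · 545 · 4 ≡ 327 (mod 901).
Squaring chain: 327 → 611; never reaches −1, so base 4 is a Miller–Rabin witness that 901 is composite.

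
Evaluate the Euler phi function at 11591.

11352

Factor: 11591 = 67 · 173.
φ(11591) = (67−1) · (173−1) = 66 · 172 = 11352.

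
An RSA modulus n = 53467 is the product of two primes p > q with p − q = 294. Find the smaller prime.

Since p = q + 294, we have 53467 = q(q + 294), so q² + 294q − 53467 = 0.
Discriminant: 294² + 4·53467 = 86436 + 213868 = 300304; √300304 = 548.
q = (−294 + 548)/2 = 127, and p = q + 294 = 421.
Check: 127 · 421 = 53467.

127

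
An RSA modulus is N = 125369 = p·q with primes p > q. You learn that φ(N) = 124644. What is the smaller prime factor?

φ(n) = (p−1)(q−1) = n − (p+q) + 1, so p + q = 125369 − 124644 + 1 = 726.
p and q are the roots of t² − 726t + 125369 = 0.
Discriminant: 726² − 4·125369 = 527076 − 501476 = 25600; √25600 = 160.
q = (726 − 160)/2 = 283, p = (726 + 160)/2 = 443.
Check: 283 · 443 = 125369.

283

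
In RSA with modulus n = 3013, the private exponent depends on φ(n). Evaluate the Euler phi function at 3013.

Factor: 3013 = 23 · 131.
φ(3013) = (23−1) · (131−1) = 22 · 130 = 2860.

2860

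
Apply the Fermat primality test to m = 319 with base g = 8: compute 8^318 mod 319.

8^1 ≡ 8 (mod 319)
8^2 ≡ 8^2 = 64 ≡ 64 (mod 319)
8^4 ≡ 64^2 = 4096 ≡ 268 (mod 319)
8^8 ≡ 268^2 = 71824 ≡ 49 (mod 319)
8^16 ≡ 49^2 = 2401 ≡ 168 (mod 319)
8^32 ≡ 168^2 = 28224 ≡ 152 (mod 319)
8^64 ≡ 152^2 = 23104 ≡ 136 (mod 319)
8^128 ≡ 136^2 = 18496 ≡ 313 (mod 319)
8^256 ≡ 313^2 = 97969 ≡ 36 (mod 319)
318 = 256 + 32 + 16 + 8 + 4 + 2 in binary powers of 2.
So 8^318 ≡ 36 · 152 · 168 · 49 · 268 · 64 ≡ 236 (mod 319).
Since 236 ≠ 1, base 8 is a Fermat witness: 319 is composite.

236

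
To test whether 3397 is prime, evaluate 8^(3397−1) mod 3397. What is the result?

2013

8^1 ≡ 8 (mod 3397)
8^2 ≡ 8^2 = 64 ≡ 64 (mod 3397)
8^4 ≡ 64^2 = 4096 ≡ 699 (mod 3397)
8^8 ≡ 699^2 = 488601 ≡ 2830 (mod 3397)
8^16 ≡ 2830^2 = 8008900 ≡ 2171 (mod 3397)
8^32 ≡ 2171^2 = 4713241 ≡ 1602 (mod 3397)
8^64 ≡ 1602^2 = 2566404 ≡ 1669 (mod 3397)
8^128 ≡ 1669^2 = 2785561 ≡ 21 (mod 3397)
8^256 ≡ 21^2 = 441 ≡ 441 (mod 3397)
8^512 ≡ 441^2 = 194481 ≡ 852 (mod 3397)
8^1024 ≡ 852^2 = 725904 ≡ 2343 (mod 3397)
8^2048 ≡ 2343^2 = 5489649 ≡ 97 (mod 3397)
3396 = 2048 + 1024 + 256 + 64 + 4 in binary powers of 2.
So 8^3396 ≡ 97 · 2343 · 441 · 1669 · 699 ≡ 2013 (mod 3397).
Since 2013 ≠ 1, base 8 is a Fermat witness: 3397 is composite.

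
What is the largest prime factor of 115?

115 = 5 · 23
23 is prime.
So 115 = 5 · 23; the largest prime factor is 23.

23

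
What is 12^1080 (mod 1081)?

12^1 ≡ 12 (mod 1081)
12^2 ≡ 12^2 = 144 ≡ 144 (mod 1081)
12^4 ≡ 144^2 = 20736 ≡ 197 (mod 1081)
12^8 ≡ 197^2 = 38809 ≡ 974 (mod 1081)
12^16 ≡ 974^2 = 948676 ≡ 639 (mod 1081)
12^32 ≡ 639^2 = 408321 ≡ 784 (mod 1081)
12^64 ≡ 784^2 = 614656 ≡ 648 (mod 1081)
12^128 ≡ 648^2 = 419904 ≡ 476 (mod 1081)
12^256 ≡ 476^2 = 226576 ≡ 647 (mod 1081)
12^512 ≡ 647^2 = 418609 ≡ 262 (mod 1081)
12^1024 ≡ 262^2 = 68644 ≡ 541 (mod 1081)
1080 = 1024 + 32 + 16 + 8 in binary powers of 2.
So 12^1080 ≡ 541 · 784 · 639 · 974 ≡ 98 (mod 1081).
Since 98 ≠ 1, base 12 is a Fermat witness: 1081 is composite.

98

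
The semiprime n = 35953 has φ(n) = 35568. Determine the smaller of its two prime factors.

157

φ(n) = (p−1)(q−1) = n − (p+q) + 1, so p + q = 35953 − 35568 + 1 = 386.
p and q are the roots of t² − 386t + 35953 = 0.
Discriminant: 386² − 4·35953 = 148996 − 143812 = 5184; √5184 = 72.
q = (386 − 72)/2 = 157, p = (386 + 72)/2 = 229.
Check: 157 · 229 = 35953.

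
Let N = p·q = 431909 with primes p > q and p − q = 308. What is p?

829

Since p = q + 308, we have 431909 = q(q + 308), so q² + 308q − 431909 = 0.
Discriminant: 308² + 4·431909 = 94864 + 1727636 = 1822500; √1822500 = 1350.
q = (−308 + 1350)/2 = 521, and p = q + 308 = 829.
Check: 521 · 829 = 431909.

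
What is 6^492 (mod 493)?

268

6^1 ≡ 6 (mod 493)
6^2 ≡ 6^2 = 36 ≡ 36 (mod 493)
6^4 ≡ 36^2 = 1296 ≡ 310 (mod 493)
6^8 ≡ 310^2 = 96100 ≡ 458 (mod 493)
6^16 ≡ 458^2 = 209764 ≡ 239 (mod 493)
6^32 ≡ 239^2 = 57121 ≡ 426 (mod 493)
6^64 ≡ 426^2 = 181476 ≡ 52 (mod 493)
6^128 ≡ 52^2 = 2704 ≡ 239 (mod 493)
6^256 ≡ 239^2 = 57121 ≡ 426 (mod 493)
492 = 256 + 128 + 64 + 32 + 8 + 4 in binary powers of 2.
So 6^492 ≡ 426 · 239 · 52 · 426 · 458 · 310 ≡ 268 (mod 493).
Since 268 ≠ 1, base 6 is a Fermat witness: 493 is composite.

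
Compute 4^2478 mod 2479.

4^1 ≡ 4 (mod 2479)
4^2 ≡ 4^2 = 16 ≡ 16 (mod 2479)
4^4 ≡ 16^2 = 256 ≡ 256 (mod 2479)
4^8 ≡ 256^2 = 65536 ≡ 1082 (mod 2479)
4^16 ≡ 1082^2 = 1170724 ≡ 636 (mod 2479)
4^32 ≡ 636^2 = 404496 ≡ 419 (mod 2479)
4^64 ≡ 419^2 = 175561 ≡ 2031 (mod 2479)
4^128 ≡ 2031^2 = 4124961 ≡ 2384 (mod 2479)
4^256 ≡ 2384^2 = 5683456 ≡ 1588 (mod 2479)
4^512 ≡ 1588^2 = 2521744 ≡ 601 (mod 2479)
4^1024 ≡ 601^2 = 361201 ≡ 1746 (mod 2479)
4^2048 ≡ 1746^2 = 3048516 ≡ 1825 (mod 2479)
2478 = 2048 + 256 + 128 + 32 + 8 + 4 + 2 in binary powers of 2.
So 4^2478 ≡ 1825 · 1588 · 2384 · 419 · 1082 · 256 · 16 ≡ 935 (mod 2479).
Since 935 ≠ 1, base 4 is a Fermat witness: 2479 is composite.

935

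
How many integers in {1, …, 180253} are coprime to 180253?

Factor: 180253 = 19 · 53 · 179.
φ(180253) = (19−1) · (53−1) · (179−1) = 18 · 52 · 178 = 166608.

166608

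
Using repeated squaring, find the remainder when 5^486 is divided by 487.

1

5^1 ≡ 5 (mod 487)
5^2 ≡ 5^2 = 25 ≡ 25 (mod 487)
5^4 ≡ 25^2 = 625 ≡ 138 (mod 487)
5^8 ≡ 138^2 = 19044 ≡ 51 (mod 487)
5^16 ≡ 51^2 = 2601 ≡ 166 (mod 487)
5^32 ≡ 166^2 = 27556 ≡ 284 (mod 487)
5^64 ≡ 284^2 = 80656 ≡ 301 (mod 487)
5^128 ≡ 301^2 = 90601 ≡ 19 (mod 487)
5^256 ≡ 19^2 = 361 ≡ 361 (mod 487)
486 = 256 + 128 + 64 + 32 + 4 + 2 in binary powers of 2.
So 5^486 ≡ 361 · 19 · 301 · 284 · 138 · 25 ≡ 1 (mod 487).
Since the result is 1, base 5 gives no evidence that 487 is composite.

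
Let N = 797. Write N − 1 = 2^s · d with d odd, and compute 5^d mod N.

797 − 1 = 796 = 2^2 · 199, so d = 199.
5^1 ≡ 5 (mod 797)
5^2 ≡ 5^2 = 25 ≡ 25 (mod 797)
5^4 ≡ 25^2 = 625 ≡ 625 (mod 797)
5^8 ≡ 625^2 = 390625 ≡ 95 (mod 797)
5^16 ≡ 95^2 = 9025 ≡ 258 (mod 797)
5^32 ≡ 258^2 = 66564 ≡ 413 (mod 797)
5^64 ≡ 413^2 = 170569 ≡ 11 (mod 797)
5^128 ≡ 11^2 = 121 ≡ 121 (mod 797)
199 = 128 + 64 + 4 + 2 + 1 in binary powers of 2.
So 5^199 ≡ 121 · 11 · 625 · 25 · 5 ≡ 582 (mod 797).
Squaring chain: 582 → 796; reaches −1, so base 5 does not prove 797 composite.

582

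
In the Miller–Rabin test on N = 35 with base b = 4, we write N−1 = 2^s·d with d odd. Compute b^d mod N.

35 − 1 = 34 = 2^1 · 17, so d = 17.
4^1 ≡ 4 (mod 35)
4^2 ≡ 4^2 = 16 ≡ 16 (mod 35)
4^4 ≡ 16^2 = 256 ≡ 11 (mod 35)
4^8 ≡ 11^2 = 121 ≡ 16 (mod 35)
4^16 ≡ 16^2 = 256 ≡ 11 (mod 35)
17 = 16 + 1 in binary powers of 2.
So 4^17 ≡ 11 · 4 ≡ 9 (mod 35).
Squaring chain: 9; never reaches −1, so base 4 is a Miller–Rabin witness that 35 is composite.

9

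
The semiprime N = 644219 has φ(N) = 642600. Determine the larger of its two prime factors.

φ(n) = (p−1)(q−1) = n − (p+q) + 1, so p + q = 644219 − 642600 + 1 = 1620.
p and q are the roots of t² − 1620t + 644219 = 0.
Discriminant: 1620² − 4·644219 = 2624400 − 2576876 = 47524; √47524 = 218.
q = (1620 − 218)/2 = 701, p = (1620 + 218)/2 = 919.
Check: 701 · 919 = 644219.

919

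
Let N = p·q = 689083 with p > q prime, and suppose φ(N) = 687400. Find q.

701

φ(n) = (p−1)(q−1) = n − (p+q) + 1, so p + q = 689083 − 687400 + 1 = 1684.
p and q are the roots of t² − 1684t + 689083 = 0.
Discriminant: 1684² − 4·689083 = 2835856 − 2756332 = 79524; √79524 = 282.
q = (1684 − 282)/2 = 701, p = (1684 + 282)/2 = 983.
Check: 701 · 983 = 689083.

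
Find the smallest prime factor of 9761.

43

9761 is odd.
Digit sum 23, not divisible by 3.
Ends in 1: not divisible by 5.
7: 9761 = 7·1394 + 3
11: 9761 = 11·887 + 4
13: 9761 = 13·750 + 11
17: 9761 = 17·574 + 3
19: 9761 = 19·513 + 14
23: 9761 = 23·424 + 9
29: 9761 = 29·336 + 17
31: 9761 = 31·314 + 27
37: 9761 = 37·263 + 30
41: 9761 = 41·238 + 3
43: 9761 = 43·227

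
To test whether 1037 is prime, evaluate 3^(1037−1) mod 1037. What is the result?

973

3^1 ≡ 3 (mod 1037)
3^2 ≡ 3^2 = 9 ≡ 9 (mod 1037)
3^4 ≡ 9^2 = 81 ≡ 81 (mod 1037)
3^8 ≡ 81^2 = 6561 ≡ 339 (mod 1037)
3^16 ≡ 339^2 = 114921 ≡ 851 (mod 1037)
3^32 ≡ 851^2 = 724201 ≡ 375 (mod 1037)
3^64 ≡ 375^2 = 140625 ≡ 630 (mod 1037)
3^128 ≡ 630^2 = 396900 ≡ 766 (mod 1037)
3^256 ≡ 766^2 = 586756 ≡ 851 (mod 1037)
3^512 ≡ 851^2 = 724201 ≡ 375 (mod 1037)
3^1024 ≡ 375^2 = 140625 ≡ 630 (mod 1037)
1036 = 1024 + 8 + 4 in binary powers of 2.
So 3^1036 ≡ 630 · 339 · 81 ≡ 973 (mod 1037).
Since 973 ≠ 1, base 3 is a Fermat witness: 1037 is composite.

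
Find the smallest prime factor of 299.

13

299 is odd.
Digit sum 20, not divisible by 3.
Ends in 9: not divisible by 5.
7: 299 = 7·42 + 5
11: 299 = 11·27 + 2
13: 299 = 13·23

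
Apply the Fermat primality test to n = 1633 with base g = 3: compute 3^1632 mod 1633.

288

3^1 ≡ 3 (mod 1633)
3^2 ≡ 3^2 = 9 ≡ 9 (mod 1633)
3^4 ≡ 9^2 = 81 ≡ 81 (mod 1633)
3^8 ≡ 81^2 = 6561 ≡ 29 (mod 1633)
3^16 ≡ 29^2 = 841 ≡ 841 (mod 1633)
3^32 ≡ 841^2 = 707281 ≡ 192 (mod 1633)
3^64 ≡ 192^2 = 36864 ≡ 938 (mod 1633)
3^128 ≡ 938^2 = 879844 ≡ 1290 (mod 1633)
3^256 ≡ 1290^2 = 1664100 ≡ 73 (mod 1633)
3^512 ≡ 73^2 = 5329 ≡ 430 (mod 1633)
3^1024 ≡ 430^2 = 184900 ≡ 371 (mod 1633)
1632 = 1024 + 512 + 64 + 32 in binary powers of 2.
So 3^1632 ≡ 371 · 430 · 938 · 192 ≡ 288 (mod 1633).
Since 288 ≠ 1, base 3 is a Fermat witness: 1633 is composite.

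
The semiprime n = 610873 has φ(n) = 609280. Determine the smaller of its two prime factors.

φ(n) = (p−1)(q−1) = n − (p+q) + 1, so p + q = 610873 − 609280 + 1 = 1594.
p and q are the roots of t² − 1594t + 610873 = 0.
Discriminant: 1594² − 4·610873 = 2540836 − 2443492 = 97344; √97344 = 312.
q = (1594 − 312)/2 = 641, p = (1594 + 312)/2 = 953.
Check: 641 · 953 = 610873.

641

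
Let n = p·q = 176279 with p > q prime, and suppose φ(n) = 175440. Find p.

φ(n) = (p−1)(q−1) = n − (p+q) + 1, so p + q = 176279 − 175440 + 1 = 840.
p and q are the roots of t² − 840t + 176279 = 0.
Discriminant: 840² − 4·176279 = 705600 − 705116 = 484; √484 = 22.
q = (840 − 22)/2 = 409, p = (840 + 22)/2 = 431.
Check: 409 · 431 = 176279.

431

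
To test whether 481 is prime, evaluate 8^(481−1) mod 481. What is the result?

1

8^1 ≡ 8 (mod 481)
8^2 ≡ 8^2 = 64 ≡ 64 (mod 481)
8^4 ≡ 64^2 = 4096 ≡ 248 (mod 481)
8^8 ≡ 248^2 = 61504 ≡ 417 (mod 481)
8^16 ≡ 417^2 = 173889 ≡ 248 (mod 481)
8^32 ≡ 248^2 = 61504 ≡ 417 (mod 481)
8^64 ≡ 417^2 = 173889 ≡ 248 (mod 481)
8^128 ≡ 248^2 = 61504 ≡ 417 (mod 481)
8^256 ≡ 417^2 = 173889 ≡ 248 (mod 481)
480 = 256 + 128 + 64 + 32 in binary powers of 2.
So 8^480 ≡ 248 · 417 · 248 · 417 ≡ 1 (mod 481).
Since the result is 1, base 8 gives no evidence that 481 is composite.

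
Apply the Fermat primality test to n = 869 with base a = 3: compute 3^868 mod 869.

3^1 ≡ 3 (mod 869)
3^2 ≡ 3^2 = 9 ≡ 9 (mod 869)
3^4 ≡ 9^2 = 81 ≡ 81 (mod 869)
3^8 ≡ 81^2 = 6561 ≡ 478 (mod 869)
3^16 ≡ 478^2 = 228484 ≡ 806 (mod 869)
3^32 ≡ 806^2 = 649636 ≡ 493 (mod 869)
3^64 ≡ 493^2 = 243049 ≡ 598 (mod 869)
3^128 ≡ 598^2 = 357604 ≡ 445 (mod 869)
3^256 ≡ 445^2 = 198025 ≡ 762 (mod 869)
3^512 ≡ 762^2 = 580644 ≡ 152 (mod 869)
868 = 512 + 256 + 64 + 32 + 4 in binary powers of 2.
So 3^868 ≡ 152 · 762 · 598 · 493 · 81 ≡ 115 (mod 869).
Since 115 ≠ 1, base 3 is a Fermat witness: 869 is composite.

115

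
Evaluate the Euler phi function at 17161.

17030

Factor: 17161 = 131^2.
φ(17161) = 131^1·(131−1) = 17030.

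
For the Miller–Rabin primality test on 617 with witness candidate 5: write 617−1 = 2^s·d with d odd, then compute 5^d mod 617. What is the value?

478

617 − 1 = 616 = 2^3 · 77, so d = 77.
5^1 ≡ 5 (mod 617)
5^2 ≡ 5^2 = 25 ≡ 25 (mod 617)
5^4 ≡ 25^2 = 625 ≡ 8 (mod 617)
5^8 ≡ 8^2 = 64 ≡ 64 (mod 617)
5^16 ≡ 64^2 = 4096 ≡ 394 (mod 617)
5^32 ≡ 394^2 = 155236 ≡ 369 (mod 617)
5^64 ≡ 369^2 = 136161 ≡ 421 (mod 617)
77 = 64 + 8 + 4 + 1 in binary powers of 2.
So 5^77 ≡ 421 · 64 · 8 · 5 ≡ 478 (mod 617).
Squaring chain: 478 → 194 → 616; reaches −1, so base 5 does not prove 617 composite.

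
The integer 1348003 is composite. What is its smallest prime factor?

83

1348003 is odd.
Digit sum 19, not divisible by 3.
Ends in 3: not divisible by 5.
7: 1348003 = 7·192571 + 6
11: 1348003 = 11·122545 + 8
13: 1348003 = 13·103692 + 7
17: 1348003 = 17·79294 + 5
19: 1348003 = 19·70947 + 10
23: 1348003 = 23·58608 + 19
29: 1348003 = 29·46482 + 25
31: 1348003 = 31·43483 + 30
37: 1348003 = 37·36432 + 19
41: 1348003 = 41·32878 + 5
43: 1348003 = 43·31348 + 39
47: 1348003 = 47·28680 + 43
53: 1348003 = 53·25434 + 1
59: 1348003 = 59·22847 + 30
61: 1348003 = 61·22098 + 25
67: 1348003 = 67·20119 + 30
71: 1348003 = 71·18985 + 68
73: 1348003 = 73·18465 + 58
79: 1348003 = 79·17063 + 26
83: 1348003 = 83·16241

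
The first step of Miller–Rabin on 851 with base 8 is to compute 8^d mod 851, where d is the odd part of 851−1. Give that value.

851 − 1 = 850 = 2^1 · 425, so d = 425.
8^1 ≡ 8 (mod 851)
8^2 ≡ 8^2 = 64 ≡ 64 (mod 851)
8^4 ≡ 64^2 = 4096 ≡ 692 (mod 851)
8^8 ≡ 692^2 = 478864 ≡ 602 (mod 851)
8^16 ≡ 602^2 = 362404 ≡ 729 (mod 851)
8^32 ≡ 729^2 = 531441 ≡ 417 (mod 851)
8^64 ≡ 417^2 = 173889 ≡ 285 (mod 851)
8^128 ≡ 285^2 = 81225 ≡ 380 (mod 851)
8^256 ≡ 380^2 = 144400 ≡ 581 (mod 851)
425 = 256 + 128 + 32 + 8 + 1 in binary powers of 2.
So 8^425 ≡ 581 · 380 · 417 · 602 · 8 ≡ 541 (mod 851).
Squaring chain: 541; never reaches −1, so base 8 is a Miller–Rabin witness that 851 is composite.

541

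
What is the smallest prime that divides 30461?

83

30461 is odd.
Digit sum 14, not divisible by 3.
Ends in 1: not divisible by 5.
7: 30461 = 7·4351 + 4
11: 30461 = 11·2769 + 2
13: 30461 = 13·2343 + 2
17: 30461 = 17·1791 + 14
19: 30461 = 19·1603 + 4
23: 30461 = 23·1324 + 9
29: 30461 = 29·1050 + 11
31: 30461 = 31·982 + 19
37: 30461 = 37·823 + 10
41: 30461 = 41·742 + 39
43: 30461 = 43·708 + 17
47: 30461 = 47·648 + 5
53: 30461 = 53·574 + 39
59: 30461 = 59·516 + 17
61: 30461 = 61·499 + 22
67: 30461 = 67·454 + 43
71: 30461 = 71·429 + 2
73: 30461 = 73·417 + 20
79: 30461 = 79·385 + 46
83: 30461 = 83·367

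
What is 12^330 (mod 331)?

12^1 ≡ 12 (mod 331)
12^2 ≡ 12^2 = 144 ≡ 144 (mod 331)
12^4 ≡ 144^2 = 20736 ≡ 214 (mod 331)
12^8 ≡ 214^2 = 45796 ≡ 118 (mod 331)
12^16 ≡ 118^2 = 13924 ≡ 22 (mod 331)
12^32 ≡ 22^2 = 484 ≡ 153 (mod 331)
12^64 ≡ 153^2 = 23409 ≡ 239 (mod 331)
12^128 ≡ 239^2 = 57121 ≡ 189 (mod 331)
12^256 ≡ 189^2 = 35721 ≡ 304 (mod 331)
330 = 256 + 64 + 8 + 2 in binary powers of 2.
So 12^330 ≡ 304 · 239 · 118 · 144 ≡ 1 (mod 331).
Since the result is 1, base 12 gives no evidence that 331 is composite.

1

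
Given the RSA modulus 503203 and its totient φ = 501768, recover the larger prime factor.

829

φ(n) = (p−1)(q−1) = n − (p+q) + 1, so p + q = 503203 − 501768 + 1 = 1436.
p and q are the roots of t² − 1436t + 503203 = 0.
Discriminant: 1436² − 4·503203 = 2062096 − 2012812 = 49284; √49284 = 222.
q = (1436 − 222)/2 = 607, p = (1436 + 222)/2 = 829.
Check: 607 · 829 = 503203.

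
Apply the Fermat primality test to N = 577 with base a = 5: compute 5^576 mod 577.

1

5^1 ≡ 5 (mod 577)
5^2 ≡ 5^2 = 25 ≡ 25 (mod 577)
5^4 ≡ 25^2 = 625 ≡ 48 (mod 577)
5^8 ≡ 48^2 = 2304 ≡ 573 (mod 577)
5^16 ≡ 573^2 = 328329 ≡ 16 (mod 577)
5^32 ≡ 16^2 = 256 ≡ 256 (mod 577)
5^64 ≡ 256^2 = 65536 ≡ 335 (mod 577)
5^128 ≡ 335^2 = 112225 ≡ 287 (mod 577)
5^256 ≡ 287^2 = 82369 ≡ 435 (mod 577)
5^512 ≡ 435^2 = 189225 ≡ 546 (mod 577)
576 = 512 + 64 in binary powers of 2.
So 5^576 ≡ 546 · 335 ≡ 1 (mod 577).
Since the result is 1, base 5 gives no evidence that 577 is composite.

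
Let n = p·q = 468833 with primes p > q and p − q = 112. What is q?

Since p = q + 112, we have 468833 = q(q + 112), so q² + 112q − 468833 = 0.
Discriminant: 112² + 4·468833 = 12544 + 1875332 = 1887876; √1887876 = 1374.
q = (−112 + 1374)/2 = 631, and p = q + 112 = 743.
Check: 631 · 743 = 468833.

631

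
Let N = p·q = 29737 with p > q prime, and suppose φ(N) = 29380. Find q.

131

φ(n) = (p−1)(q−1) = n − (p+q) + 1, so p + q = 29737 − 29380 + 1 = 358.
p and q are the roots of t² − 358t + 29737 = 0.
Discriminant: 358² − 4·29737 = 128164 − 118948 = 9216; √9216 = 96.
q = (358 − 96)/2 = 131, p = (358 + 96)/2 = 227.
Check: 131 · 227 = 29737.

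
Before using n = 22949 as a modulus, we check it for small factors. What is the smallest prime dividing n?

53

22949 is odd.
Digit sum 26, not divisible by 3.
Ends in 9: not divisible by 5.
7: 22949 = 7·3278 + 3
11: 22949 = 11·2086 + 3
13: 22949 = 13·1765 + 4
17: 22949 = 17·1349 + 16
19: 22949 = 19·1207 + 16
23: 22949 = 23·997 + 18
29: 22949 = 29·791 + 10
31: 22949 = 31·740 + 9
37: 22949 = 37·620 + 9
41: 22949 = 41·559 + 30
43: 22949 = 43·533 + 30
47: 22949 = 47·488 + 13
53: 22949 = 53·433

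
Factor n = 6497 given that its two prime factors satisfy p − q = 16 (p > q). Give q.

73

Since p = q + 16, we have 6497 = q(q + 16), so q² + 16q − 6497 = 0.
Discriminant: 16² + 4·6497 = 256 + 25988 = 26244; √26244 = 162.
q = (−16 + 162)/2 = 73, and p = q + 16 = 89.
Check: 73 · 89 = 6497.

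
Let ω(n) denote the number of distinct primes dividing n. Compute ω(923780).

923780 = 2^2 · 230945
230945 = 5 · 46189
46189 = 11 · 4199
4199 = 13 · 323
323 = 17 · 19
923780 = 2^2 · 5 · 11 · 13 · 17 · 19, which has 6 distinct prime factors.

6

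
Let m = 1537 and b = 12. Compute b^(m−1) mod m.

1393

12^1 ≡ 12 (mod 1537)
12^2 ≡ 12^2 = 144 ≡ 144 (mod 1537)
12^4 ≡ 144^2 = 20736 ≡ 755 (mod 1537)
12^8 ≡ 755^2 = 570025 ≡ 1335 (mod 1537)
12^16 ≡ 1335^2 = 1782225 ≡ 842 (mod 1537)
12^32 ≡ 842^2 = 708964 ≡ 407 (mod 1537)
12^64 ≡ 407^2 = 165649 ≡ 1190 (mod 1537)
12^128 ≡ 1190^2 = 1416100 ≡ 523 (mod 1537)
12^256 ≡ 523^2 = 273529 ≡ 1480 (mod 1537)
12^512 ≡ 1480^2 = 2190400 ≡ 175 (mod 1537)
12^1024 ≡ 175^2 = 30625 ≡ 1422 (mod 1537)
1536 = 1024 + 512 in binary powers of 2.
So 12^1536 ≡ 1422 · 175 ≡ 1393 (mod 1537).
Since 1393 ≠ 1, base 12 is a Fermat witness: 1537 is composite.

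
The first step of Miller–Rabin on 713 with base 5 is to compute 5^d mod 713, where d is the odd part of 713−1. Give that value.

713 − 1 = 712 = 2^3 · 89, so d = 89.
5^1 ≡ 5 (mod 713)
5^2 ≡ 5^2 = 25 ≡ 25 (mod 713)
5^4 ≡ 25^2 = 625 ≡ 625 (mod 713)
5^8 ≡ 625^2 = 390625 ≡ 614 (mod 713)
5^16 ≡ 614^2 = 376996 ≡ 532 (mod 713)
5^32 ≡ 532^2 = 283024 ≡ 676 (mod 713)
5^64 ≡ 676^2 = 456976 ≡ 656 (mod 713)
89 = 64 + 16 + 8 + 1 in binary powers of 2.
So 5^89 ≡ 656 · 532 · 614 · 5 ≡ 304 (mod 713).
Squaring chain: 304 → 439 → 211; never reaches −1, so base 5 is a Miller–Rabin witness that 713 is composite.

304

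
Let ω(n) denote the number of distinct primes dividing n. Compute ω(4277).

4277 = 7 · 611
611 = 13 · 47
4277 = 7 · 13 · 47, which has 3 distinct prime factors.

3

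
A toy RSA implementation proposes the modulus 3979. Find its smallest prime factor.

3979 is odd.
Digit sum 28, not divisible by 3.
Ends in 9: not divisible by 5.
7: 3979 = 7·568 + 3
11: 3979 = 11·361 + 8
13: 3979 = 13·306 + 1
17: 3979 = 17·234 + 1
19: 3979 = 19·209 + 8
23: 3979 = 23·173

23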